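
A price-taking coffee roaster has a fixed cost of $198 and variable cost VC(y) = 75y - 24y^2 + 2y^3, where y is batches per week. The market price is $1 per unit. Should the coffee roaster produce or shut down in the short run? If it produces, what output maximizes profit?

Shut down

Strip out fixed cost: VC = 75y - 24y^2 + 2y^3. Then AVC = 75 - 24y + 2y^2 and MC = 75 - 48y + 6y^2.
The AVC parabola has its vertex at y = 24/4 = 6, where AVC = 75 - 24·6 + 2·6^2 = $3.
Since P = $1 < min AVC = $3, price fails to cover variable cost at any output.
Best response: produce nothing and absorb the $198 fixed cost.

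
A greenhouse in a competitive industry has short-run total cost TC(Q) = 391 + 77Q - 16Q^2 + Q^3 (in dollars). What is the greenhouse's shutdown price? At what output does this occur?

$13 per unit, at Q = 8

Short-run supply begins at min AVC. From VC = 77Q - 16Q^2 + Q^3, AVC = 77 - 16Q + Q^2.
At the minimum of AVC, MC = AVC. MC = 77 - 32Q + 3Q^2; setting MC = AVC gives 2Q^2 - 16Q = 0, so Q = 8. min AVC = 13.
The firm shuts down for any P below $13.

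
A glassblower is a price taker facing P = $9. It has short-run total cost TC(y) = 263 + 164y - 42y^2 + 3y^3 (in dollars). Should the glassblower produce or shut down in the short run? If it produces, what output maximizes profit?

Shut down

From TC, MC = TC'(y) = 164 - 84y + 9y^2 and AVC = VC/y = 164 - 42y + 3y^2.
The AVC parabola has its vertex at y = 42/6 = 7, where AVC = 164 - 42·7 + 3·7^2 = $17.
Since P = $9 < min AVC = $17, price fails to cover variable cost at any output.
Shutting down limits the loss to fixed cost, $263.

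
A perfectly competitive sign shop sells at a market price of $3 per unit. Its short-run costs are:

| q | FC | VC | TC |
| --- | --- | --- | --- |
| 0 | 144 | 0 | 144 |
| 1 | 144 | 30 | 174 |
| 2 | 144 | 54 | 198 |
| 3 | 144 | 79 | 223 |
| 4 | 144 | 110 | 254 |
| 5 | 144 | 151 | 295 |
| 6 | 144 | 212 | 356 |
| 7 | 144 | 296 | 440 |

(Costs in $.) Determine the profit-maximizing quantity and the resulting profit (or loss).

Compute π = P·q − TC at each output: q=0: -144; q=1: -171; q=2: -192; q=3: -214; q=4: -242; q=5: -280; q=6: -338; q=7: -419.
Profit is highest at q = 0. Equivalently, the lowest AVC in the table is 79/3 ≈ $26.33 at q = 3, and P = $3 falls below it — price never covers variable cost, so the firm shuts down and loses only its fixed cost.

q = 0 (shut down); profit = -$144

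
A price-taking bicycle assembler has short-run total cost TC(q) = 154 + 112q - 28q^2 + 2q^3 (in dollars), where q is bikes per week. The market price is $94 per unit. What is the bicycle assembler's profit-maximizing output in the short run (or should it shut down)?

Produce at q = 9

Strip out fixed cost: VC = 112q - 28q^2 + 2q^3. Then AVC = 112 - 28q + 2q^2 and MC = 112 - 56q + 6q^2.
AVC hits its minimum where MC = AVC, at q = 7, giving min AVC = 112 - 28·7 + 2·7^2 = $14.
Since P = $94 ≥ min AVC = $14, price covers variable cost and the firm should produce.
Set P = MC: 94 = 112 - 56q + 6q^2 → 18 - 56q + 6q^2 = 0. The roots are q = 1/3 and q = 9; the profit-maximizing output is on the rising part of MC, so q* = 9.
Check: AVC at q = 9 is $22 ≤ P, so revenue covers variable cost.
Profit = P·q − TC = 94·9 − 352 = $494.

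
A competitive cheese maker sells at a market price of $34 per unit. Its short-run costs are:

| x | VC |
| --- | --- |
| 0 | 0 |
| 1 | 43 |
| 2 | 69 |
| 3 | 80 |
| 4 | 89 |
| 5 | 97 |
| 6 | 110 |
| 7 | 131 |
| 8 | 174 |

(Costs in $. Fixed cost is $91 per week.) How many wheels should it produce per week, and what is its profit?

x = 7; profit = $16

Profit at each row (π = 34x − TC): x=0: -91; x=1: -100; x=2: -92; x=3: -69; x=4: -44; x=5: -18; x=6: 3; x=7: 16; x=8: 7.
Profit is maximized at x = 7. AVC there is 131/7 = $18.71 ≤ P, so producing beats shutting down (which would give -$91).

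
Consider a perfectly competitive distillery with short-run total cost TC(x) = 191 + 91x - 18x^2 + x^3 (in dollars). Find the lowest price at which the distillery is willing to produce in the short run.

$10 per unit

The shutdown price is the minimum of AVC. VC = 91x - 18x^2 + x^3, so AVC = 91 - 18x + x^2.
dAVC/dx = -18 + 2x = 0 gives x = 9. min AVC = 91 - 18·9 + 9^2 = 10.
So the shutdown price is $10.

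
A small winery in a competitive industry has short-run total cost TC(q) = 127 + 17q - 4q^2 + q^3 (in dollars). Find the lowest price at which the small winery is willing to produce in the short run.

The firm shuts down when price falls below the minimum of average variable cost. AVC = VC/q = 17 - 4q + q^2.
At the minimum of AVC, MC = AVC. MC = 17 - 8q + 3q^2; setting MC = AVC gives 2q^2 - 4q = 0, so q = 2. min AVC = 13.
So the shutdown price is $13.

$13 per unit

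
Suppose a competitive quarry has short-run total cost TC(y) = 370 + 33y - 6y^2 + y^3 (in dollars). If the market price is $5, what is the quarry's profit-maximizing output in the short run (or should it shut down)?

Shut down

Strip out fixed cost: VC = 33y - 6y^2 + y^3. Then AVC = 33 - 6y + y^2 and MC = 33 - 12y + 3y^2.
AVC is minimized where dAVC/dy = -6 + 2y = 0, at y = 3; min AVC = 33 - 6·3 + 3^2 = $24.
P = $5 lies below min AVC = $24; no output level covers variable cost.
Shutting down limits the loss to fixed cost, $370.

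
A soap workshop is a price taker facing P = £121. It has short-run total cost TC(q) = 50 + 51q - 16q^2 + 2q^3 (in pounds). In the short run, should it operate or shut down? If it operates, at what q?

Produce at q = 7

Strip out fixed cost: VC = 51q - 16q^2 + 2q^3. Then AVC = 51 - 16q + 2q^2 and MC = 51 - 32q + 6q^2.
AVC hits its minimum where MC = AVC, at q = 4, giving min AVC = 51 - 16·4 + 2·4^2 = £19.
P = £121 exceeds min AVC = £19, so the firm stays open.
Solving P = MC: -70 - 32q + 6q^2 = 0 ⇒ q = -5/3 or 7. On the upward-sloping branch, q* = 7.
Check: AVC at q = 7 is £37 ≤ P, so revenue covers variable cost.
Profit = P·q − TC = 121·7 − 309 = £538.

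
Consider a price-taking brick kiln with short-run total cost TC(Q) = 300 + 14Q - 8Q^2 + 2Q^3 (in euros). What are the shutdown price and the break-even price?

AVC = 14 - 8Q + 2Q^2; minimized at Q = 2, giving min AVC = €6. That is the shutdown price.
ATC = 300/Q + 14 - 8Q + 2Q^2. Setting dATC/dQ = −300/Q^2 − 8 + 4Q = 0 gives Q = 5 (since 4·5^3 − 8·5^2 = 300).
min ATC = 300/5 + 14 − 8·5 + 2·5^2 = €84. That is the break-even price.
Between these two prices the firm operates at a loss; above €84 it earns a profit.

Shutdown price = €6; break-even price = €84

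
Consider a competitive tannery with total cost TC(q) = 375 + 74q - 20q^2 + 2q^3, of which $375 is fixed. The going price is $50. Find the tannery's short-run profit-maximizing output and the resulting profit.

AVC = 74 - 20q + 2q^2; min AVC = $24 at q = 5. Since P = $50 ≥ min AVC, the firm produces.
With MC = 74 - 40q + 6q^2, P = MC on the upward-sloping part at q* = 6.
TR = 50·6 = 300. TC = 375 + 156 = 531. Profit = 300 − 531 = -$231.
By producing, the firm covers all variable cost plus $144 of fixed cost; shutting down would lose the full $375.

Profit = -$231 at q = 6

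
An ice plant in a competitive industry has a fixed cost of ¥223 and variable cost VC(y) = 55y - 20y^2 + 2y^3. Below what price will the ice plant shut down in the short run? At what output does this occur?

The firm shuts down when price falls below the minimum of average variable cost. AVC = VC/y = 55 - 20y + 2y^2.
dAVC/dy = -20 + 4y = 0 gives y = 5. min AVC = 55 - 20·5 + 2·5^2 = 5.
The firm shuts down for any P below ¥5.

¥5 per unit, at y = 5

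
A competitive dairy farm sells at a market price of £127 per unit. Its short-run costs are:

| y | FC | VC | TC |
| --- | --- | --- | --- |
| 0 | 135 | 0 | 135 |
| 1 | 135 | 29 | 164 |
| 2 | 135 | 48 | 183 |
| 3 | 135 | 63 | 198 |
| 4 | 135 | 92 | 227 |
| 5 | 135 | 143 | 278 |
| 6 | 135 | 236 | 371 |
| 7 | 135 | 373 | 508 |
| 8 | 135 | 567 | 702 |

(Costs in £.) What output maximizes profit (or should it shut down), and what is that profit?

y = 6; profit = £391

Profit at each row (π = 127y − TC): y=0: -135; y=1: -37; y=2: 71; y=3: 183; y=4: 281; y=5: 357; y=6: 391; y=7: 381; y=8: 314.
Profit is maximized at y = 6. AVC there is 236/6 = £39.33 ≤ P, so producing beats shutting down (which would give -£135).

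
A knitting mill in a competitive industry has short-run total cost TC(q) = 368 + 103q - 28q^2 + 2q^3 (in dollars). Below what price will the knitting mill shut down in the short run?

The shutdown price is the minimum of AVC. VC = 103q - 28q^2 + 2q^3, so AVC = 103 - 28q + 2q^2.
At the minimum of AVC, MC = AVC. MC = 103 - 56q + 6q^2; setting MC = AVC gives 4q^2 - 28q = 0, so q = 7. min AVC = 5.
For P < $5 the firm produces nothing.

$5 per unit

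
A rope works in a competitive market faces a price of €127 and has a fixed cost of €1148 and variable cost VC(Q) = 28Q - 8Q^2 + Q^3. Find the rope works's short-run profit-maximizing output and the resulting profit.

Profit = -€338 at Q = 9

AVC = 28 - 8Q + Q^2 has its minimum €12 at Q = 4; price €127 clears that bar, so the firm operates.
With MC = 28 - 16Q + 3Q^2, P = MC on the upward-sloping part at Q* = 9.
TR = 127·9 = 1143. TC = 1148 + 333 = 1481. Profit = 1143 − 1481 = -€338.
By producing, the firm covers all variable cost plus €810 of fixed cost; shutting down would lose the full €1148.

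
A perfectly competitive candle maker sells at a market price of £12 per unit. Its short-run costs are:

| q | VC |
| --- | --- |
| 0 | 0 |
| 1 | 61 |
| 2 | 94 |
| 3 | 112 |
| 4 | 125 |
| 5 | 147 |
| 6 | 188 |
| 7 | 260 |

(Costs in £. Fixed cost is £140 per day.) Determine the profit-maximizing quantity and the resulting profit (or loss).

q = 0 (shut down); profit = -£140

Compute π = P·q − TC at each output: q=0: -140; q=1: -189; q=2: -210; q=3: -216; q=4: -217; q=5: -227; q=6: -256; q=7: -316.
Profit is highest at q = 0. Equivalently, the lowest AVC in the table is 147/5 ≈ £29.40 at q = 5, and P = £12 falls below it — price never covers variable cost, so the firm shuts down and loses only its fixed cost.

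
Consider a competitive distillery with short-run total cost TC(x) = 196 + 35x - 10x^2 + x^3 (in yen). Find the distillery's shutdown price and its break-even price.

Shutdown price = ¥10; break-even price = ¥42

Shutdown price = min AVC. AVC = 35 - 10x + x^2, with vertex at x = 5 and minimum ¥10.
ATC = 196/x + 35 - 10x + x^2. Setting dATC/dx = −196/x^2 − 10 + 2x = 0 gives x = 7 (since 2·7^3 − 10·7^2 = 196).
min ATC = 196/7 + 35 − 10·7 + 7^2 = ¥42. That is the break-even price.
Between these two prices the firm operates at a loss; above ¥42 it earns a profit.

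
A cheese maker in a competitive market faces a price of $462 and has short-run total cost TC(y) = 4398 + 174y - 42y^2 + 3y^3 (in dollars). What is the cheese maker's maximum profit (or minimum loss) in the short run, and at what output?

Profit = -$78 at y = 12

AVC = 174 - 42y + 3y^2 has its minimum $27 at y = 7; price $462 clears that bar, so the firm operates.
With MC = 174 - 84y + 9y^2, P = MC on the upward-sloping part at y* = 12.
TR = 462·12 = 5544. TC = 4398 + 1224 = 5622. Profit = 5544 − 5622 = -$78.
By producing, the firm covers all variable cost plus $4320 of fixed cost; shutting down would lose the full $4398.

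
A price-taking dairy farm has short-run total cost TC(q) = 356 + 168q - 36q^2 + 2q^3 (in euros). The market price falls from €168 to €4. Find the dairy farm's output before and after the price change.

AVC = 168 - 36q + 2q^2, minimized at q = 9 where min AVC = €6. MC = 168 - 72q + 6q^2.
With P = €168 above the shutdown price, P = MC gives q = 12.
At P = €4 < min AVC = €6, price no longer covers variable cost at any output, so the firm shuts down: q = 0.

Output falls from 12 to 0 (the firm shuts down)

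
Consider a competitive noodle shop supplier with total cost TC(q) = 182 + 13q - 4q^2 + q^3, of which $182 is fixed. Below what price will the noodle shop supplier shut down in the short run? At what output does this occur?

$9 per unit, at q = 2

Short-run supply begins at min AVC. From VC = 13q - 4q^2 + q^3, AVC = 13 - 4q + q^2.
dAVC/dq = -4 + 2q = 0 gives q = 2. min AVC = 13 - 4·2 + 2^2 = 9.
So the shutdown price is $9.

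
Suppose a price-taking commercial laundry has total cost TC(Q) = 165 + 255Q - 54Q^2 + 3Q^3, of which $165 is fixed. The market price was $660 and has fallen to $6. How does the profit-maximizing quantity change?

Output falls from 15 to 0 (the firm shuts down)

MC = 255 - 108Q + 9Q^2; the shutdown threshold is min AVC = $12 (at Q = 9).
At P = $660 ≥ min AVC, set P = MC on the rising branch: Q = 15.
At P = $6 < min AVC = $12, price no longer covers variable cost at any output, so the firm shuts down: Q = 0.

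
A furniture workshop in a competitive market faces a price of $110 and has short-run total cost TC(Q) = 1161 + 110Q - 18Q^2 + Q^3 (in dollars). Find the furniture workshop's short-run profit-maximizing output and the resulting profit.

AVC = 110 - 18Q + Q^2; min AVC = $29 at Q = 9. Since P = $110 ≥ min AVC, the firm produces.
MC = 110 - 36Q + 3Q^2. Setting P = MC and taking the root on the rising branch gives Q* = 12.
TR = 110·12 = 1320. TC = 1161 + 456 = 1617. Profit = 1320 − 1617 = -$297.
That loss of $297 beats the $1161 the firm would lose by shutting down; producing recovers $864 of fixed cost.

Profit = -$297 at Q = 12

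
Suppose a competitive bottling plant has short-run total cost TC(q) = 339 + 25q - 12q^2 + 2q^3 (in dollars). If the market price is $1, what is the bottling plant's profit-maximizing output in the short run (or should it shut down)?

Shut down

From TC, MC = TC'(q) = 25 - 24q + 6q^2 and AVC = VC/q = 25 - 12q + 2q^2.
The AVC parabola has its vertex at q = 12/4 = 3, where AVC = 25 - 12·3 + 2·3^2 = $7.
P = $1 lies below min AVC = $7; no output level covers variable cost.
Shutting down limits the loss to fixed cost, $339.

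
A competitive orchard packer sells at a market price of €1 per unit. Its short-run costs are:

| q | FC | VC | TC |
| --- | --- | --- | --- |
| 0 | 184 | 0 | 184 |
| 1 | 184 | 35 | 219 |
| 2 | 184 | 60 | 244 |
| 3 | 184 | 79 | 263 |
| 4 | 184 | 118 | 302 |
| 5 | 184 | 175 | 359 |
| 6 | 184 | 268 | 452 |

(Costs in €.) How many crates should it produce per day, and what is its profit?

q = 0 (shut down); profit = -€184

Profit at each row (π = 1q − TC): q=0: -184; q=1: -218; q=2: -242; q=3: -260; q=4: -298; q=5: -354; q=6: -446.
Profit is highest at q = 0. Equivalently, the lowest AVC in the table is 79/3 ≈ €26.33 at q = 3, and P = €1 falls below it — price never covers variable cost, so the firm shuts down and loses only its fixed cost.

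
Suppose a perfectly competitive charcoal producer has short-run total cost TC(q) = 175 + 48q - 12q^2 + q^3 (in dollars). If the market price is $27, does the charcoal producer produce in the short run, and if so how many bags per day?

From TC, MC = TC'(q) = 48 - 24q + 3q^2 and AVC = VC/q = 48 - 12q + q^2.
AVC is minimized where dAVC/dq = -12 + 2q = 0, at q = 6; min AVC = 48 - 12·6 + 6^2 = $12.
P = $27 exceeds min AVC = $12, so the firm stays open.
Set P = MC: 27 = 48 - 24q + 3q^2 → 21 - 24q + 3q^2 = 0. The roots are q = 1 and q = 7; the profit-maximizing output is on the rising part of MC, so q* = 7.
Check: AVC at q = 7 is $13 ≤ P, so revenue covers variable cost.
Profit = P·q − TC = 27·7 − 266 = -$77, a loss, but smaller than the $175 fixed cost the firm would lose by shutting down.

Produce at q = 7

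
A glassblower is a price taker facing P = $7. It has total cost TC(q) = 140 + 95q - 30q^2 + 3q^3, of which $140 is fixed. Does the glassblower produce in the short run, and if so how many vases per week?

Strip out fixed cost: VC = 95q - 30q^2 + 3q^3. Then AVC = 95 - 30q + 3q^2 and MC = 95 - 60q + 9q^2.
The AVC parabola has its vertex at q = 30/6 = 5, where AVC = 95 - 30·5 + 3·5^2 = $20.
With P < min AVC ($7 < $20), every unit sold adds to the loss.
Shutting down limits the loss to fixed cost, $140.

Shut down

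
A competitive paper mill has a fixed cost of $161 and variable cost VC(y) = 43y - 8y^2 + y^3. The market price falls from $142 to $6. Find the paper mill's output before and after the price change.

MC = 43 - 16y + 3y^2; the shutdown threshold is min AVC = $27 (at y = 4).
At P = $142 ≥ min AVC, set P = MC on the rising branch: y = 9.
At P = $6 < min AVC = $27, price no longer covers variable cost at any output, so the firm shuts down: y = 0.

Output falls from 9 to 0 (the firm shuts down)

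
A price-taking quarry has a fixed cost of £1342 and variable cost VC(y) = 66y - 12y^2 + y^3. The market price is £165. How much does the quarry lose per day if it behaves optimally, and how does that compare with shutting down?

Profit = -£132 at y = 11

AVC = 66 - 12y + y^2; min AVC = £30 at y = 6. Since P = £165 ≥ min AVC, the firm produces.
MC = 66 - 24y + 3y^2. Setting P = MC and taking the root on the rising branch gives y* = 11.
TR = 165·11 = 1815. TC = 1342 + 605 = 1947. Profit = 1815 − 1947 = -£132.
By producing, the firm covers all variable cost plus £1210 of fixed cost; shutting down would lose the full £1342.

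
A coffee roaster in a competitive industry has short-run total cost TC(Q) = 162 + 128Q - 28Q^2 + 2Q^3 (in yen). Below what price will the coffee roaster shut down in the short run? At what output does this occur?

¥30 per unit, at Q = 7

The shutdown price is the minimum of AVC. VC = 128Q - 28Q^2 + 2Q^3, so AVC = 128 - 28Q + 2Q^2.
dAVC/dQ = -28 + 4Q = 0 gives Q = 7. min AVC = 128 - 28·7 + 2·7^2 = 30.
So the shutdown price is ¥30.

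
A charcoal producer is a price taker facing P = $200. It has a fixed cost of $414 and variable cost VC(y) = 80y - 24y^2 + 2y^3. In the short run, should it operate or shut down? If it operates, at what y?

Strip out fixed cost: VC = 80y - 24y^2 + 2y^3. Then AVC = 80 - 24y + 2y^2 and MC = 80 - 48y + 6y^2.
AVC hits its minimum where MC = AVC, at y = 6, giving min AVC = 80 - 24·6 + 2·6^2 = $8.
Since P = $200 ≥ min AVC = $8, price covers variable cost and the firm should produce.
Set P = MC: 200 = 80 - 48y + 6y^2 → -120 - 48y + 6y^2 = 0. The roots are y = -2 and y = 10; the profit-maximizing output is on the rising part of MC, so y* = 10.
Check: AVC at y = 10 is $40 ≤ P, so revenue covers variable cost.
Profit = P·y − TC = 200·10 − 814 = $1186.

Produce at y = 10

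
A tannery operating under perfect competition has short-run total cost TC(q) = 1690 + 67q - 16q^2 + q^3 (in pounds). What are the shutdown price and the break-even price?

Shutdown price = min AVC. AVC = 67 - 16q + q^2, with vertex at q = 8 and minimum £3.
ATC = 1690/q + 67 - 16q + q^2. Setting dATC/dq = −1690/q^2 − 16 + 2q = 0 gives q = 13 (since 2·13^3 − 16·13^2 = 1690).
min ATC = 1690/13 + 67 − 16·13 + 13^2 = £158. That is the break-even price.
Between these two prices the firm operates at a loss; above £158 it earns a profit.

Shutdown price = £3; break-even price = £158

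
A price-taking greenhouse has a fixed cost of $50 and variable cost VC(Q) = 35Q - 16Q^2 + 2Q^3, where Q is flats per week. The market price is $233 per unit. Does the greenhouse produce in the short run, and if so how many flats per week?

Produce at Q = 9

Strip out fixed cost: VC = 35Q - 16Q^2 + 2Q^3. Then AVC = 35 - 16Q + 2Q^2 and MC = 35 - 32Q + 6Q^2.
AVC is minimized where dAVC/dQ = -16 + 4Q = 0, at Q = 4; min AVC = 35 - 16·4 + 2·4^2 = $3.
P = $233 exceeds min AVC = $3, so the firm stays open.
Solving P = MC: -198 - 32Q + 6Q^2 = 0 ⇒ Q = -11/3 or 9. On the upward-sloping branch, Q* = 9.
Check: AVC at Q = 9 is $53 ≤ P, so revenue covers variable cost.
Profit = P·Q − TC = 233·9 − 527 = $1570.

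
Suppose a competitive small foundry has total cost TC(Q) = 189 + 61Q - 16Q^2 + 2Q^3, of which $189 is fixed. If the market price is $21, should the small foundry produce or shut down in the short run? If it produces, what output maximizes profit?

Shut down

Strip out fixed cost: VC = 61Q - 16Q^2 + 2Q^3. Then AVC = 61 - 16Q + 2Q^2 and MC = 61 - 32Q + 6Q^2.
AVC hits its minimum where MC = AVC, at Q = 4, giving min AVC = 61 - 16·4 + 2·4^2 = $29.
Since P = $21 < min AVC = $29, price fails to cover variable cost at any output.
Shutting down limits the loss to fixed cost, $189.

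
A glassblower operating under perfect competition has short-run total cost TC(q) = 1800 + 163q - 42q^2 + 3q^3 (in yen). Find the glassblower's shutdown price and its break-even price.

Shutdown price = min AVC. AVC = 163 - 42q + 3q^2, with vertex at q = 7 and minimum ¥16.
ATC = 1800/q + 163 - 42q + 3q^2. Setting dATC/dq = −1800/q^2 − 42 + 6q = 0 gives q = 10 (since 6·10^3 − 42·10^2 = 1800).
min ATC = 1800/10 + 163 − 42·10 + 3·10^2 = ¥223. That is the break-even price.
For ¥16 ≤ P < ¥223 the firm produces at a loss; below ¥16 it shuts down.

Shutdown price = ¥16; break-even price = ¥223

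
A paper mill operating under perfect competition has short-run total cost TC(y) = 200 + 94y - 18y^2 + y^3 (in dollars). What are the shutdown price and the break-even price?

Shutdown price = min AVC. AVC = 94 - 18y + y^2, with vertex at y = 9 and minimum $13.
ATC = 200/y + 94 - 18y + y^2. Setting dATC/dy = −200/y^2 − 18 + 2y = 0 gives y = 10 (since 2·10^3 − 18·10^2 = 200).
min ATC = 200/10 + 94 − 18·10 + 10^2 = $34. That is the break-even price.
Between these two prices the firm operates at a loss; above $34 it earns a profit.

Shutdown price = $13; break-even price = $34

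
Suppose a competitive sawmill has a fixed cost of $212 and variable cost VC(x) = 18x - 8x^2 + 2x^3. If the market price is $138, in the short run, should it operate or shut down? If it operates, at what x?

From TC, MC = TC'(x) = 18 - 16x + 6x^2 and AVC = VC/x = 18 - 8x + 2x^2.
The AVC parabola has its vertex at x = 8/4 = 2, where AVC = 18 - 8·2 + 2·2^2 = $10.
Since P = $138 ≥ min AVC = $10, price covers variable cost and the firm should produce.
Set P = MC: 138 = 18 - 16x + 6x^2 → -120 - 16x + 6x^2 = 0. The roots are x = -10/3 and x = 6; the profit-maximizing output is on the rising part of MC, so x* = 6.
Check: AVC at x = 6 is $42 ≤ P, so revenue covers variable cost.
Profit = P·x − TC = 138·6 − 464 = $364.

Produce at x = 6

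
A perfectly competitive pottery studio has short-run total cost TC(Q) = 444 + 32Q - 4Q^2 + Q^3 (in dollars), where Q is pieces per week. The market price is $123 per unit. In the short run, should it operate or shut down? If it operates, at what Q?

Produce at Q = 7

Strip out fixed cost: VC = 32Q - 4Q^2 + Q^3. Then AVC = 32 - 4Q + Q^2 and MC = 32 - 8Q + 3Q^2.
The AVC parabola has its vertex at Q = 4/2 = 2, where AVC = 32 - 4·2 + 2^2 = $28.
Since P = $123 ≥ min AVC = $28, price covers variable cost and the firm should produce.
Solving P = MC: -91 - 8Q + 3Q^2 = 0 ⇒ Q = -13/3 or 7. On the upward-sloping branch, Q* = 7.
Check: AVC at Q = 7 is $53 ≤ P, so revenue covers variable cost.
Profit = P·Q − TC = 123·7 − 815 = $46.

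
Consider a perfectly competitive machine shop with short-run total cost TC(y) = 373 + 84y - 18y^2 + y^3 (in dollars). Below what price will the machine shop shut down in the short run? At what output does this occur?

$3 per unit, at y = 9

The shutdown price is the minimum of AVC. VC = 84y - 18y^2 + y^3, so AVC = 84 - 18y + y^2.
At the minimum of AVC, MC = AVC. MC = 84 - 36y + 3y^2; setting MC = AVC gives 2y^2 - 18y = 0, so y = 9. min AVC = 3.
So the shutdown price is $3.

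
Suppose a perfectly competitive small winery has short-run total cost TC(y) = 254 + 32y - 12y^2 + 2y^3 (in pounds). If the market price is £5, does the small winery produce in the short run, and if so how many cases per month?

Variable cost is VC = 32y - 12y^2 + 2y^3, so AVC = VC/y = 32 - 12y + 2y^2 and MC = dTC/dy = 32 - 24y + 6y^2.
AVC hits its minimum where MC = AVC, at y = 3, giving min AVC = 32 - 12·3 + 2·3^2 = £14.
Since P = £5 < min AVC = £14, price fails to cover variable cost at any output.
The firm minimizes its loss by shutting down and losing only its fixed cost of £254.

Shut down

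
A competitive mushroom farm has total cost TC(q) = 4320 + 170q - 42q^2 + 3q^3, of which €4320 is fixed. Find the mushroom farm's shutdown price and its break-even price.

Shutdown price = min AVC. AVC = 170 - 42q + 3q^2, with vertex at q = 7 and minimum €23.
ATC = 4320/q + 170 - 42q + 3q^2. Setting dATC/dq = −4320/q^2 − 42 + 6q = 0 gives q = 12 (since 6·12^3 − 42·12^2 = 4320).
min ATC = 4320/12 + 170 − 42·12 + 3·12^2 = €458. That is the break-even price.
For €23 ≤ P < €458 the firm produces at a loss; below €23 it shuts down.

Shutdown price = €23; break-even price = €458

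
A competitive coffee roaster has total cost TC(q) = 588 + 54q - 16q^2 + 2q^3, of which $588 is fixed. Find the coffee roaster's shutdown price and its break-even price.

AVC = 54 - 16q + 2q^2; minimized at q = 4, giving min AVC = $22. That is the shutdown price.
ATC = 588/q + 54 - 16q + 2q^2. Setting dATC/dq = −588/q^2 − 16 + 4q = 0 gives q = 7 (since 4·7^3 − 16·7^2 = 588).
min ATC = 588/7 + 54 − 16·7 + 2·7^2 = $124. That is the break-even price.
Between these two prices the firm operates at a loss; above $124 it earns a profit.

Shutdown price = $22; break-even price = $124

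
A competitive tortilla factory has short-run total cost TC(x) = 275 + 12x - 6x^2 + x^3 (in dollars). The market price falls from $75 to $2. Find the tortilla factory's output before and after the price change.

AVC = 12 - 6x + x^2, minimized at x = 3 where min AVC = $3. MC = 12 - 12x + 3x^2.
At P = $75 ≥ min AVC, set P = MC on the rising branch: x = 7.
At P = $2 < min AVC = $3, price no longer covers variable cost at any output, so the firm shuts down: x = 0.

Output falls from 7 to 0 (the firm shuts down)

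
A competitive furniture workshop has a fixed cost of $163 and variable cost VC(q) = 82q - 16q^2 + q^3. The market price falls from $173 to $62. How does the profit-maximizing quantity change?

Output falls from 13 to 10

MC = 82 - 32q + 3q^2; the shutdown threshold is min AVC = $18 (at q = 8).
With P = $173 above the shutdown price, P = MC gives q = 13.
At P = $62 ≥ min AVC, set P = MC: q = 10. The firm stays open but cuts output.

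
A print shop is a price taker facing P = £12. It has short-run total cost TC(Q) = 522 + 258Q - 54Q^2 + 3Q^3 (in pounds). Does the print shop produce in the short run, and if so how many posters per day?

Shut down

Variable cost is VC = 258Q - 54Q^2 + 3Q^3, so AVC = VC/Q = 258 - 54Q + 3Q^2 and MC = dTC/dQ = 258 - 108Q + 9Q^2.
The AVC parabola has its vertex at Q = 54/6 = 9, where AVC = 258 - 54·9 + 3·9^2 = £15.
Since P = £12 < min AVC = £15, price fails to cover variable cost at any output.
The firm minimizes its loss by shutting down and losing only its fixed cost of £522.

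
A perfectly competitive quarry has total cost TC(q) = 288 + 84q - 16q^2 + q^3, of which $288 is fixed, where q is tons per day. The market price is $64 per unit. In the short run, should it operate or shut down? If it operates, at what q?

Produce at q = 10

From TC, MC = TC'(q) = 84 - 32q + 3q^2 and AVC = VC/q = 84 - 16q + q^2.
AVC is minimized where dAVC/dq = -16 + 2q = 0, at q = 8; min AVC = 84 - 16·8 + 8^2 = $20.
Because $64 ≥ $20, revenue can cover variable cost; the firm operates.
Solving P = MC: 20 - 32q + 3q^2 = 0 ⇒ q = 2/3 or 10. On the upward-sloping branch, q* = 10.
Check: AVC at q = 10 is $24 ≤ P, so revenue covers variable cost.
Profit = P·q − TC = 64·10 − 528 = $112.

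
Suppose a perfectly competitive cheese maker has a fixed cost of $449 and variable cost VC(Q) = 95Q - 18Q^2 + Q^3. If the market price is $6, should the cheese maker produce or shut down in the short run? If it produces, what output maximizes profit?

Shut down

From TC, MC = TC'(Q) = 95 - 36Q + 3Q^2 and AVC = VC/Q = 95 - 18Q + Q^2.
The AVC parabola has its vertex at Q = 18/2 = 9, where AVC = 95 - 18·9 + 9^2 = $14.
P = $6 lies below min AVC = $14; no output level covers variable cost.
Shutting down limits the loss to fixed cost, $449.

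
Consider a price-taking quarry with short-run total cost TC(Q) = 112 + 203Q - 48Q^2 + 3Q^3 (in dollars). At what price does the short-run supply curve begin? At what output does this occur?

$11 per unit, at Q = 8

Short-run supply begins at min AVC. From VC = 203Q - 48Q^2 + 3Q^3, AVC = 203 - 48Q + 3Q^2.
At the minimum of AVC, MC = AVC. MC = 203 - 96Q + 9Q^2; setting MC = AVC gives 6Q^2 - 48Q = 0, so Q = 8. min AVC = 11.
The firm shuts down for any P below $11.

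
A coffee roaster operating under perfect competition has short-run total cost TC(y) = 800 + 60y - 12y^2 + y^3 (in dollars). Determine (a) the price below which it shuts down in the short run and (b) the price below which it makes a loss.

Shutdown price = $24; break-even price = $120

AVC = 60 - 12y + y^2; minimized at y = 6, giving min AVC = $24. That is the shutdown price.
ATC = 800/y + 60 - 12y + y^2. Setting dATC/dy = −800/y^2 − 12 + 2y = 0 gives y = 10 (since 2·10^3 − 12·10^2 = 800).
min ATC = 800/10 + 60 − 12·10 + 10^2 = $120. That is the break-even price.
For $24 ≤ P < $120 the firm produces at a loss; below $24 it shuts down.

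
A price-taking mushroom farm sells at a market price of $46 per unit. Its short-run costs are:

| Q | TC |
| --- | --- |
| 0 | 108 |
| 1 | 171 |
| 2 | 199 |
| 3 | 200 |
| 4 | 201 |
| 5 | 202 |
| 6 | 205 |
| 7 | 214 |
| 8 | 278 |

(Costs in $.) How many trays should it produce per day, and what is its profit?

Q = 7; profit = $108

Profit at each row (π = 46Q − TC): Q=0: -108; Q=1: -125; Q=2: -107; Q=3: -62; Q=4: -17; Q=5: 28; Q=6: 71; Q=7: 108; Q=8: 90.
Profit is maximized at Q = 7. AVC there is 106/7 = $15.14 ≤ P, so producing beats shutting down (which would give -$108).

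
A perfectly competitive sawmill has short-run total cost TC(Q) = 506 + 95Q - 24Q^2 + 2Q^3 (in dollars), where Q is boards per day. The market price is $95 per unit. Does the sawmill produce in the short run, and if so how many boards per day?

Produce at Q = 8

Strip out fixed cost: VC = 95Q - 24Q^2 + 2Q^3. Then AVC = 95 - 24Q + 2Q^2 and MC = 95 - 48Q + 6Q^2.
AVC is minimized where dAVC/dQ = -24 + 4Q = 0, at Q = 6; min AVC = 95 - 24·6 + 2·6^2 = $23.
P = $95 exceeds min AVC = $23, so the firm stays open.
Solving P = MC: -48Q + 6Q^2 = 0 ⇒ Q = 0 or 8. On the upward-sloping branch, Q* = 8.
Check: AVC at Q = 8 is $31 ≤ P, so revenue covers variable cost.
Profit = P·Q − TC = 95·8 − 754 = $6.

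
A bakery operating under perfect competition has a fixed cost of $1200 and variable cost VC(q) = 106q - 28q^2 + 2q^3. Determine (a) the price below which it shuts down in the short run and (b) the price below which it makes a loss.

Shutdown price = $8; break-even price = $146

AVC = 106 - 28q + 2q^2; minimized at q = 7, giving min AVC = $8. That is the shutdown price.
ATC = 1200/q + 106 - 28q + 2q^2. Setting dATC/dq = −1200/q^2 − 28 + 4q = 0 gives q = 10 (since 4·10^3 − 28·10^2 = 1200).
min ATC = 1200/10 + 106 − 28·10 + 2·10^2 = $146. That is the break-even price.
For $8 ≤ P < $146 the firm produces at a loss; below $8 it shuts down.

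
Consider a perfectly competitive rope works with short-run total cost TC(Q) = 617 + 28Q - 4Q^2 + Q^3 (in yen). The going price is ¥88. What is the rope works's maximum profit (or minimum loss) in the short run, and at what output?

Profit = -¥329 at Q = 6

AVC = 28 - 4Q + Q^2 has its minimum ¥24 at Q = 2; price ¥88 clears that bar, so the firm operates.
MC = 28 - 8Q + 3Q^2. Setting P = MC and taking the root on the rising branch gives Q* = 6.
TR = 88·6 = 528. TC = 617 + 240 = 857. Profit = 528 − 857 = -¥329.
By producing, the firm covers all variable cost plus ¥288 of fixed cost; shutting down would lose the full ¥617.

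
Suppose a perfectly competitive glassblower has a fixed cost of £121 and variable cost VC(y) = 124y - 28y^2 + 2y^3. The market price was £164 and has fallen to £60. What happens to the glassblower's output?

Output falls from 10 to 8

AVC = 124 - 28y + 2y^2, minimized at y = 7 where min AVC = £26. MC = 124 - 56y + 6y^2.
At P = £164 ≥ min AVC, set P = MC on the rising branch: y = 10.
At P = £60 ≥ min AVC, set P = MC: y = 8. The firm stays open but cuts output.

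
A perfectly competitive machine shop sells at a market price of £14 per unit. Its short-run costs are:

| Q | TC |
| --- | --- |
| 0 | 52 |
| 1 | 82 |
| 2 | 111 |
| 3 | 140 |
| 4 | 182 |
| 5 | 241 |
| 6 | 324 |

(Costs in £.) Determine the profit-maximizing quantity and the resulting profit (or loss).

Q = 0 (shut down); profit = -£52

Tabulate TR − TC: Q=0: -52; Q=1: -68; Q=2: -83; Q=3: -98; Q=4: -126; Q=5: -171; Q=6: -240.
Profit is highest at Q = 0. Equivalently, the lowest AVC in the table is 88/3 ≈ £29.33 at Q = 3, and P = £14 falls below it — price never covers variable cost, so the firm shuts down and loses only its fixed cost.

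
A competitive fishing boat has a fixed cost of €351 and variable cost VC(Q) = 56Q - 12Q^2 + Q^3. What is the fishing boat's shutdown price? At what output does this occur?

€20 per unit, at Q = 6

The shutdown price is the minimum of AVC. VC = 56Q - 12Q^2 + Q^3, so AVC = 56 - 12Q + Q^2.
At the minimum of AVC, MC = AVC. MC = 56 - 24Q + 3Q^2; setting MC = AVC gives 2Q^2 - 12Q = 0, so Q = 6. min AVC = 20.
The firm shuts down for any P below €20.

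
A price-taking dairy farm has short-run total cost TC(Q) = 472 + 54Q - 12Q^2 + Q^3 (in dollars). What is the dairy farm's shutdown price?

Short-run supply begins at min AVC. From VC = 54Q - 12Q^2 + Q^3, AVC = 54 - 12Q + Q^2.
dAVC/dQ = -12 + 2Q = 0 gives Q = 6. min AVC = 54 - 12·6 + 6^2 = 18.
The firm shuts down for any P below $18.

$18 per unit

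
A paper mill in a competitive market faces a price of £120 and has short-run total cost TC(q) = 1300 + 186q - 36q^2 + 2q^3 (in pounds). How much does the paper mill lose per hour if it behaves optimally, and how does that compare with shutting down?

Profit = -£332 at q = 11

AVC = 186 - 36q + 2q^2; min AVC = £24 at q = 9. Since P = £120 ≥ min AVC, the firm produces.
With MC = 186 - 72q + 6q^2, P = MC on the upward-sloping part at q* = 11.
TR = 120·11 = 1320. TC = 1300 + 352 = 1652. Profit = 1320 − 1652 = -£332.
That loss of £332 beats the £1300 the firm would lose by shutting down; producing recovers £968 of fixed cost.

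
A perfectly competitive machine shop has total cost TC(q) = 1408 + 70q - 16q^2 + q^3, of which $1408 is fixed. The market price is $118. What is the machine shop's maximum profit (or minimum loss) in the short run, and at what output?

AVC = 70 - 16q + q^2; min AVC = $6 at q = 8. Since P = $118 ≥ min AVC, the firm produces.
With MC = 70 - 32q + 3q^2, P = MC on the upward-sloping part at q* = 12.
TR = 118·12 = 1416. TC = 1408 + 264 = 1672. Profit = 1416 − 1672 = -$256.
By producing, the firm covers all variable cost plus $1152 of fixed cost; shutting down would lose the full $1408.

Profit = -$256 at q = 12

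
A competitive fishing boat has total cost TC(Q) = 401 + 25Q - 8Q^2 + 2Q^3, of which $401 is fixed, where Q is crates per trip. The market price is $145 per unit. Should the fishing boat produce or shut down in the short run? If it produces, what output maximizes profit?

Produce at Q = 6

Strip out fixed cost: VC = 25Q - 8Q^2 + 2Q^3. Then AVC = 25 - 8Q + 2Q^2 and MC = 25 - 16Q + 6Q^2.
The AVC parabola has its vertex at Q = 8/4 = 2, where AVC = 25 - 8·2 + 2·2^2 = $17.
Because $145 ≥ $17, revenue can cover variable cost; the firm operates.
Set P = MC: 145 = 25 - 16Q + 6Q^2 → -120 - 16Q + 6Q^2 = 0. The roots are Q = -10/3 and Q = 6; the profit-maximizing output is on the rising part of MC, so Q* = 6.
Check: AVC at Q = 6 is $49 ≤ P, so revenue covers variable cost.
Profit = P·Q − TC = 145·6 − 695 = $175.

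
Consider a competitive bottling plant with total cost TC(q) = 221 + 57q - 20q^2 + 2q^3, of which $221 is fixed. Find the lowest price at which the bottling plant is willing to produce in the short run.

The shutdown price is the minimum of AVC. VC = 57q - 20q^2 + 2q^3, so AVC = 57 - 20q + 2q^2.
At the minimum of AVC, MC = AVC. MC = 57 - 40q + 6q^2; setting MC = AVC gives 4q^2 - 20q = 0, so q = 5. min AVC = 7.
The firm shuts down for any P below $7.

$7 per unit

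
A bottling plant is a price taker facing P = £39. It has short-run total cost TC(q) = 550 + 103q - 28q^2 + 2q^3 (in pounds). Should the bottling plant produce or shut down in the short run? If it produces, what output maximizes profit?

From TC, MC = TC'(q) = 103 - 56q + 6q^2 and AVC = VC/q = 103 - 28q + 2q^2.
AVC hits its minimum where MC = AVC, at q = 7, giving min AVC = 103 - 28·7 + 2·7^2 = £5.
P = £39 exceeds min AVC = £5, so the firm stays open.
P = MC gives 64 - 56q + 6q^2 = 0, with roots 4/3 and 8. Take the larger (rising MC): q* = 8.
Check: AVC at q = 8 is £7 ≤ P, so revenue covers variable cost.
Profit = P·q − TC = 39·8 − 606 = -£294, a loss, but smaller than the £550 fixed cost the firm would lose by shutting down.

Produce at q = 8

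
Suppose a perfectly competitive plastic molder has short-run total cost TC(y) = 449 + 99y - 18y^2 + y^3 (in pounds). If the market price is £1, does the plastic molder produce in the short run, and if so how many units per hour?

Shut down

Variable cost is VC = 99y - 18y^2 + y^3, so AVC = VC/y = 99 - 18y + y^2 and MC = dTC/dy = 99 - 36y + 3y^2.
AVC is minimized where dAVC/dy = -18 + 2y = 0, at y = 9; min AVC = 99 - 18·9 + 9^2 = £18.
Since P = £1 < min AVC = £18, price fails to cover variable cost at any output.
Shutting down limits the loss to fixed cost, £449.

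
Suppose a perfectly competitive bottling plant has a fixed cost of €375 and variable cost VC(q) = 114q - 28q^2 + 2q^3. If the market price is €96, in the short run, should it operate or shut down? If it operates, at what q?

From TC, MC = TC'(q) = 114 - 56q + 6q^2 and AVC = VC/q = 114 - 28q + 2q^2.
AVC hits its minimum where MC = AVC, at q = 7, giving min AVC = 114 - 28·7 + 2·7^2 = €16.
Since P = €96 ≥ min AVC = €16, price covers variable cost and the firm should produce.
P = MC gives 18 - 56q + 6q^2 = 0, with roots 1/3 and 9. Take the larger (rising MC): q* = 9.
Check: AVC at q = 9 is €24 ≤ P, so revenue covers variable cost.
Profit = P·q − TC = 96·9 − 591 = €273.

Produce at q = 9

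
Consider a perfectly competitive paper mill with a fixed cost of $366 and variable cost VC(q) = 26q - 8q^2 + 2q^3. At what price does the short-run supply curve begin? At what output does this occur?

$18 per unit, at q = 2

The firm shuts down when price falls below the minimum of average variable cost. AVC = VC/q = 26 - 8q + 2q^2.
At the minimum of AVC, MC = AVC. MC = 26 - 16q + 6q^2; setting MC = AVC gives 4q^2 - 8q = 0, so q = 2. min AVC = 18.
For P < $18 the firm produces nothing.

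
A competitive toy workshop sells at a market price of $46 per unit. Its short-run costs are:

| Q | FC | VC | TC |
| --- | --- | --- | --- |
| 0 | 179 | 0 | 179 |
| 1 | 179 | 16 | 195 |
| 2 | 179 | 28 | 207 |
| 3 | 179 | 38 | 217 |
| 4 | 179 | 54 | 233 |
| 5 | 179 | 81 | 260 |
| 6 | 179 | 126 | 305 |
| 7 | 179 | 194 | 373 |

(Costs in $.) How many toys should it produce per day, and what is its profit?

Q = 6; profit = -$29

Tabulate TR − TC: Q=0: -179; Q=1: -149; Q=2: -115; Q=3: -79; Q=4: -49; Q=5: -30; Q=6: -29; Q=7: -51.
Profit is maximized at Q = 6. AVC there is 126/6 = $21 ≤ P, so producing beats shutting down (which would give -$179).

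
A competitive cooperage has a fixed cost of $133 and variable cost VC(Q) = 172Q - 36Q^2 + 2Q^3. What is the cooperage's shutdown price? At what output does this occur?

The firm shuts down when price falls below the minimum of average variable cost. AVC = VC/Q = 172 - 36Q + 2Q^2.
dAVC/dQ = -36 + 4Q = 0 gives Q = 9. min AVC = 172 - 36·9 + 2·9^2 = 10.
So the shutdown price is $10.

$10 per unit, at Q = 9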